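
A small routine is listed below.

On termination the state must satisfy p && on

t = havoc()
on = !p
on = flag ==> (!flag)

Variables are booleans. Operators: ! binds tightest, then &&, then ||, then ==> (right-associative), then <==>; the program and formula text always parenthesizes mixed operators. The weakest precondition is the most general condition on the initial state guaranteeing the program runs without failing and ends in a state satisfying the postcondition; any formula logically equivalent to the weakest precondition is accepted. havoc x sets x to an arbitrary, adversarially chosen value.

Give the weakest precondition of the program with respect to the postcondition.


Working backward. After the program, p && on must hold.
Before on := flag ==> (!flag): p && (flag ==> (!flag))
Before on := !p: p && (flag ==> (!flag))
Before havoc t: p && (flag ==> (!flag))
Answer: WP = p && (flag ==> (!flag))


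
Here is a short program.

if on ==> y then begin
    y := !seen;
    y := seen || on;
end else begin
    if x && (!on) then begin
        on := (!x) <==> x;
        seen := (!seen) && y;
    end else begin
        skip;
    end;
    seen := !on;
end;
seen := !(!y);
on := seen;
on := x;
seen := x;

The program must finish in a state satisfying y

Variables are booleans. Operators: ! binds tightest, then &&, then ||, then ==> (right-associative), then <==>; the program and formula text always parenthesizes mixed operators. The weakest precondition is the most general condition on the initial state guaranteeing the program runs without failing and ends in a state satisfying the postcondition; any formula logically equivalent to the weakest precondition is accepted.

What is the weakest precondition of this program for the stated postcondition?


Working backward. After the program, y must hold.
Before seen := x: y
Before on := x: y
Before on := seen: y
Before seen := !(!y): y
Then branch requires seen || on; else branch requires ((x && (!on)) ==> y) && ((!(x && (!on))) ==> y).
Before the if: ((on ==> y) ==> (seen || on)) && ((!(on ==> y)) ==> (((x && (!on)) ==> y) && ((!(x && (!on))) ==> y)))
Answer: WP = ((on ==> y) ==> (seen || on)) && ((!(on ==> y)) ==> (((x && (!on)) ==> y) && ((!(x && (!on))) ==> y)))


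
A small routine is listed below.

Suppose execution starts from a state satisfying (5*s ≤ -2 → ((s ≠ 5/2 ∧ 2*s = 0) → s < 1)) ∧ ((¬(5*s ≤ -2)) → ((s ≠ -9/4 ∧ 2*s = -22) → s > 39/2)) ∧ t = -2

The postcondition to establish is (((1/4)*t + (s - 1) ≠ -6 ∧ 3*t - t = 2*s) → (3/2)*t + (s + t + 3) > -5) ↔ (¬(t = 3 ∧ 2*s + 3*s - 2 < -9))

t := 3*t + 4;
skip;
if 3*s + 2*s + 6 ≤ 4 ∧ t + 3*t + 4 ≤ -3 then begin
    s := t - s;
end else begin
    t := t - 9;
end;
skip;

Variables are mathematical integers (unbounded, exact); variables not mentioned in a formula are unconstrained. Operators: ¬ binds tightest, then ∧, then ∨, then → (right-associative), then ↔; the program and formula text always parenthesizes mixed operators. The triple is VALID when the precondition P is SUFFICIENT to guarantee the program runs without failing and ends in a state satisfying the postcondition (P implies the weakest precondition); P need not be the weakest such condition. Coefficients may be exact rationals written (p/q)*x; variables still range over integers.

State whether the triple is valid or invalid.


Working backward. After the program, the postcondition (((1/4)*t + (s - 1) ≠ -6 ∧ 3*t - t = 2*s) → (3/2)*t + (s + t + 3) > -5) ↔ (¬(t = 3 ∧ 2*s + 3*s - 2 < -9)) must hold; in canonical form it is ((s + (1/4)*t ≠ -5 ∧ 2*t = 2*s) → s + (5/2)*t > -8) ↔ (¬(t = 3 ∧ 5*s < -7)).
Before skip: ((s + (1/4)*t ≠ -5 ∧ 2*t = 2*s) → s + (5/2)*t > -8) ↔ (¬(t = 3 ∧ 5*s < -7))
Then branch requires (((5/4)*t ≠ s - 5 ∧ 2*s = 0) → (7/2)*t > s - 8) ↔ (¬(t = 3 ∧ 5*t < 5*s - 7)); else branch requires ((s + (1/4)*t ≠ -11/4 ∧ 2*t = 2*s + 18) → s + (5/2)*t > 29/2) ↔ (¬(t = 12 ∧ 5*s < -7)).
Before the if: ((5*s ≤ -2 ∧ 4*t ≤ -7) → ((((5/4)*t ≠ s - 5 ∧ 2*s = 0) → (7/2)*t > s - 8) ↔ (¬(t = 3 ∧ 5*t < 5*s - 7)))) ∧ ((¬(5*s ≤ -2 ∧ 4*t ≤ -7)) → (((s + (1/4)*t ≠ -11/4 ∧ 2*t = 2*s + 18) → s + (5/2)*t > 29/2) ↔ (¬(t = 12 ∧ 5*s < -7))))
Before skip: ((5*s ≤ -2 ∧ 4*t ≤ -7) → ((((5/4)*t ≠ s - 5 ∧ 2*s = 0) → (7/2)*t > s - 8) ↔ (¬(t = 3 ∧ 5*t < 5*s - 7)))) ∧ ((¬(5*s ≤ -2 ∧ 4*t ≤ -7)) → (((s + (1/4)*t ≠ -11/4 ∧ 2*t = 2*s + 18) → s + (5/2)*t > 29/2) ↔ (¬(t = 12 ∧ 5*s < -7))))
Before t := 3*t + 4: ((5*s ≤ -2 ∧ 12*t ≤ -23) → ((((15/4)*t ≠ s - 10 ∧ 2*s = 0) → (21/2)*t > s - 22) ↔ (¬(3*t = -1 ∧ 15*t < 5*s - 27)))) ∧ ((¬(5*s ≤ -2 ∧ 12*t ≤ -23)) → (((s + (3/4)*t ≠ -15/4 ∧ 6*t = 2*s + 10) → s + (15/2)*t > 9/2) ↔ (¬(3*t = 8 ∧ 5*s < -7))))
The weakest precondition is ((5*s ≤ -2 ∧ 12*t ≤ -23) → ((((15/4)*t ≠ s - 10 ∧ 2*s = 0) → (21/2)*t > s - 22) ↔ (¬(3*t = -1 ∧ 15*t < 5*s - 27)))) ∧ ((¬(5*s ≤ -2 ∧ 12*t ≤ -23)) → (((s + (3/4)*t ≠ -15/4 ∧ 6*t = 2*s + 10) → s + (15/2)*t > 9/2) ↔ (¬(3*t = 8 ∧ 5*s < -7)))).
Check whether (5*s ≤ -2 → ((s ≠ 5/2 ∧ 2*s = 0) → s < 1)) ∧ ((¬(5*s ≤ -2)) → ((s ≠ -9/4 ∧ 2*s = -22) → s > 39/2)) ∧ t = -2 implies it.
Every state satisfying the precondition satisfies the weakest precondition: the implication holds.
Answer: valid


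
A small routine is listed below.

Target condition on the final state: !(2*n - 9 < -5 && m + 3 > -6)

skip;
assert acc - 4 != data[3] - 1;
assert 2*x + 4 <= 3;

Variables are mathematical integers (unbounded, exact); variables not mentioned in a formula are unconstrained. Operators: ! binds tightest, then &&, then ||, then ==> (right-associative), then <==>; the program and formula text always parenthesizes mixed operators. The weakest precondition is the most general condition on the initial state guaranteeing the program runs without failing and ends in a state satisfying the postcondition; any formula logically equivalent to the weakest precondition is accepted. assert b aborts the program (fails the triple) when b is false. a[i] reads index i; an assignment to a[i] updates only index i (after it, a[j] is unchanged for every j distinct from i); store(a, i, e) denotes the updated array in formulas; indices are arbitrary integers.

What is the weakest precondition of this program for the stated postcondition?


Working backward. After the program, the postcondition !(2*n - 9 < -5 && m + 3 > -6) must hold; in canonical form it is !(2*n < 4 && m > -9).
Before assert 2*x + 4 <= 3: 2*x <= -1 && (!(2*n < 4 && m > -9))
Before assert acc - 4 != data[3] - 1: acc != data[3] + 3 && 2*x <= -1 && (!(2*n < 4 && m > -9))
Before skip: acc != data[3] + 3 && 2*x <= -1 && (!(2*n < 4 && m > -9))
Answer: WP = acc != data[3] + 3 && 2*x <= -1 && (!(2*n < 4 && m > -9))


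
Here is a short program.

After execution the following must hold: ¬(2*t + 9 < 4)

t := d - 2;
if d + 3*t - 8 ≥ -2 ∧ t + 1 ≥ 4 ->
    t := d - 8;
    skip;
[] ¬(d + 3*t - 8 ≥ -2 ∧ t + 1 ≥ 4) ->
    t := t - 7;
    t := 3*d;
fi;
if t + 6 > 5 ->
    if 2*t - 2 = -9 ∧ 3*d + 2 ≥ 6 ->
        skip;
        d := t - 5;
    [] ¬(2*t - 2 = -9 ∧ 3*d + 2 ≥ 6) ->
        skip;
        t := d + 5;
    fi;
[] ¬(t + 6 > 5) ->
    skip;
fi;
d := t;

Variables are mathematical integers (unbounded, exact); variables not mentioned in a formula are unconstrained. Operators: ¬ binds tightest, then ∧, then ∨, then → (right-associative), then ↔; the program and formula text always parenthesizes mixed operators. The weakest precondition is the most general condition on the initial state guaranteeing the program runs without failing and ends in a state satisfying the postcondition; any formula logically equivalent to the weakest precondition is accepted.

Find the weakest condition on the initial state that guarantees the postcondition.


Working backward. After the program, the postcondition ¬(2*t + 9 < 4) must hold; in canonical form it is ¬(2*t < -5).
Before d := t: ¬(2*t < -5)
Then branch requires ((2*t = -7 ∧ 3*d ≥ 4) → (¬(2*t < -5))) ∧ ((¬(2*t = -7 ∧ 3*d ≥ 4)) → (¬(2*d < -15))); else branch requires ¬(2*t < -5).
Before the if: (t > -1 → (((2*t = -7 ∧ 3*d ≥ 4) → (¬(2*t < -5))) ∧ ((¬(2*t = -7 ∧ 3*d ≥ 4)) → (¬(2*d < -15))))) ∧ ((¬(t > -1)) → (¬(2*t < -5)))
Then branch requires (d > 7 → (((2*d = 9 ∧ 3*d ≥ 4) → (¬(2*d < 11))) ∧ ((¬(2*d = 9 ∧ 3*d ≥ 4)) → (¬(2*d < -15))))) ∧ ((¬(d > 7)) → (¬(2*d < 11))); else branch requires (3*d > -1 → (((6*d = -7 ∧ 3*d ≥ 4) → (¬(6*d < -5))) ∧ ((¬(6*d = -7 ∧ 3*d ≥ 4)) → (¬(2*d < -15))))) ∧ ((¬(3*d > -1)) → (¬(6*d < -5))).
Before the if: ((d + 3*t ≥ 6 ∧ t ≥ 3) → ((d > 7 → (((2*d = 9 ∧ 3*d ≥ 4) → (¬(2*d < 11))) ∧ ((¬(2*d = 9 ∧ 3*d ≥ 4)) → (¬(2*d < -15))))) ∧ ((¬(d > 7)) → (¬(2*d < 11))))) ∧ ((¬(d + 3*t ≥ 6 ∧ t ≥ 3)) → ((3*d > -1 → (((6*d = -7 ∧ 3*d ≥ 4) → (¬(6*d < -5))) ∧ ((¬(6*d = -7 ∧ 3*d ≥ 4)) → (¬(2*d < -15))))) ∧ ((¬(3*d > -1)) → (¬(6*d < -5)))))
Before t := d - 2: ((4*d ≥ 12 ∧ d ≥ 5) → ((d > 7 → (((2*d = 9 ∧ 3*d ≥ 4) → (¬(2*d < 11))) ∧ ((¬(2*d = 9 ∧ 3*d ≥ 4)) → (¬(2*d < -15))))) ∧ ((¬(d > 7)) → (¬(2*d < 11))))) ∧ ((¬(4*d ≥ 12 ∧ d ≥ 5)) → ((3*d > -1 → (((6*d = -7 ∧ 3*d ≥ 4) → (¬(6*d < -5))) ∧ ((¬(6*d = -7 ∧ 3*d ≥ 4)) → (¬(2*d < -15))))) ∧ ((¬(3*d > -1)) → (¬(6*d < -5)))))
Answer: WP = ((4*d ≥ 12 ∧ d ≥ 5) → ((d > 7 → (((2*d = 9 ∧ 3*d ≥ 4) → (¬(2*d < 11))) ∧ ((¬(2*d = 9 ∧ 3*d ≥ 4)) → (¬(2*d < -15))))) ∧ ((¬(d > 7)) → (¬(2*d < 11))))) ∧ ((¬(4*d ≥ 12 ∧ d ≥ 5)) → ((3*d > -1 → (((6*d = -7 ∧ 3*d ≥ 4) → (¬(6*d < -5))) ∧ ((¬(6*d = -7 ∧ 3*d ≥ 4)) → (¬(2*d < -15))))) ∧ ((¬(3*d > -1)) → (¬(6*d < -5)))))


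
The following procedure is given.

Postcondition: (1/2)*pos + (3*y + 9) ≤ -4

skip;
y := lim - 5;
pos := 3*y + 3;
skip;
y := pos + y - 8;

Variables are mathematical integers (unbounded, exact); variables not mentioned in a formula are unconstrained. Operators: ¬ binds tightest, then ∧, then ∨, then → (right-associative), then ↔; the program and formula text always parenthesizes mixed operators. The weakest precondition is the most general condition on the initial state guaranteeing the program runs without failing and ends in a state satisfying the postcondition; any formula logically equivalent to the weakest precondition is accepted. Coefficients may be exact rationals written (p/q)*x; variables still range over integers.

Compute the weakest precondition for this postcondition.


Working backward. After the program, the postcondition (1/2)*pos + (3*y + 9) ≤ -4 must hold; in canonical form it is (1/2)*pos + 3*y ≤ -13.
Before y := pos + y - 8: (7/2)*pos + 3*y ≤ 11
Before skip: (7/2)*pos + 3*y ≤ 11
Before pos := 3*y + 3: (27/2)*y ≤ 1/2
Before y := lim - 5: (27/2)*lim ≤ 68
Before skip: (27/2)*lim ≤ 68
Answer: WP = (27/2)*lim ≤ 68


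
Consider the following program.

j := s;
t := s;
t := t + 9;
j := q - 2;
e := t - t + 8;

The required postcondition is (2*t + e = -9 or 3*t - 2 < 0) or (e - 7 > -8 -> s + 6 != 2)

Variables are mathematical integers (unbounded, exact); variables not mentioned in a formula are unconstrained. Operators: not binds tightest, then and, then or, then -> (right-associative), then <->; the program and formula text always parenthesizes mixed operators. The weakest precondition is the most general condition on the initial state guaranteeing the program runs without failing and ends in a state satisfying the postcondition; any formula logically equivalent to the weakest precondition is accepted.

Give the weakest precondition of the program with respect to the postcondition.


Working backward. After the program, the postcondition (2*t + e = -9 or 3*t - 2 < 0) or (e - 7 > -8 -> s + 6 != 2) must hold; in canonical form it is e + 2*t = -9 or 3*t < 2 or (e > -1 -> s != -4).
Before e := t - t + 8: 2*t = -17 or 3*t < 2 or s != -4
Before j := q - 2: 2*t = -17 or 3*t < 2 or s != -4
Before t := t + 9: 2*t = -35 or 3*t < -25 or s != -4
Before t := s: 2*s = -35 or 3*s < -25 or s != -4
Before j := s: 2*s = -35 or 3*s < -25 or s != -4
Answer: WP = 2*s = -35 or 3*s < -25 or s != -4


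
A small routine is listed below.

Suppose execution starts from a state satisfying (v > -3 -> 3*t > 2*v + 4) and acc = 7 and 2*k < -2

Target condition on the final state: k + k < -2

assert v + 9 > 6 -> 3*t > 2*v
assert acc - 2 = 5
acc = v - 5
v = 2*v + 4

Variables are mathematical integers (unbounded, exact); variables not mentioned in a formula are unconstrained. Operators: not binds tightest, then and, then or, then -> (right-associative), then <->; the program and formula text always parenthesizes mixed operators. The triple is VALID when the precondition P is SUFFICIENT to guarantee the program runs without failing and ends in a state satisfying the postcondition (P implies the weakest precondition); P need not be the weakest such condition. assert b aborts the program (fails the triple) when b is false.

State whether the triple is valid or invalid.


Working backward. After the program, the postcondition k + k < -2 must hold; in canonical form it is 2*k < -2.
Before v := 2*v + 4: 2*k < -2
Before acc := v - 5: 2*k < -2
Before assert acc - 2 = 5: acc = 7 and 2*k < -2
Before assert v + 9 > 6 -> 3*t > 2*v: (v > -3 -> 3*t > 2*v) and acc = 7 and 2*k < -2
The weakest precondition is (v > -3 -> 3*t > 2*v) and acc = 7 and 2*k < -2.
Check whether (v > -3 -> 3*t > 2*v + 4) and acc = 7 and 2*k < -2 implies it.
Every state satisfying the precondition satisfies the weakest precondition: the implication holds.
Answer: valid


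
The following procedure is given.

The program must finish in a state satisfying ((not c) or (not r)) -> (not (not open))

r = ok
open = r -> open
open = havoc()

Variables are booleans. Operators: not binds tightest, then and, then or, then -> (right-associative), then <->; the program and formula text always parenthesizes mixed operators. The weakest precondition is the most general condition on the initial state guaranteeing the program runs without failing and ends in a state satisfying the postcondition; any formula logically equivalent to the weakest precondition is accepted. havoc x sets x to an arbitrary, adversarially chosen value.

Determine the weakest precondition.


Working backward. After the program, the postcondition ((not c) or (not r)) -> (not (not open)) must hold; in canonical form it is ((not c) or (not r)) -> open.
Before havoc open: not ((not c) or (not r))
Before open := r -> open: not ((not c) or (not r))
Before r := ok: not ((not c) or (not ok))
Answer: WP = not ((not c) or (not ok))


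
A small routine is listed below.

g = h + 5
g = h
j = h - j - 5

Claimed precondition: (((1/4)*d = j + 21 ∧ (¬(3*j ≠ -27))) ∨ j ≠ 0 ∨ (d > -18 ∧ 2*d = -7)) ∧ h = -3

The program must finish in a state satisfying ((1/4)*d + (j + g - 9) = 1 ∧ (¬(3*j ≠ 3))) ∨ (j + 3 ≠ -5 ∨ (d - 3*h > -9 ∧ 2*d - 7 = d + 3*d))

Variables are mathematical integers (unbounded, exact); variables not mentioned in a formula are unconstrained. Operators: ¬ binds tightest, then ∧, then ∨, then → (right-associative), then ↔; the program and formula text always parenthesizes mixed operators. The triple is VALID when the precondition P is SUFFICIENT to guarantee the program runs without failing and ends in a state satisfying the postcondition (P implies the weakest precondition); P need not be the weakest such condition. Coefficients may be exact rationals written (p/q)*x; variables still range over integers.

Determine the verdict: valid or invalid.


Working backward. After the program, the postcondition ((1/4)*d + (j + g - 9) = 1 ∧ (¬(3*j ≠ 3))) ∨ (j + 3 ≠ -5 ∨ (d - 3*h > -9 ∧ 2*d - 7 = d + 3*d)) must hold; in canonical form it is ((1/4)*d + g + j = 10 ∧ (¬(3*j ≠ 3))) ∨ j ≠ -8 ∨ (d > 3*h - 9 ∧ 2*d = -7).
Before j := h - j - 5: ((1/4)*d + g + h = j + 15 ∧ (¬(3*h ≠ 3*j + 18))) ∨ h ≠ j - 3 ∨ (d > 3*h - 9 ∧ 2*d = -7)
Before g := h: ((1/4)*d + 2*h = j + 15 ∧ (¬(3*h ≠ 3*j + 18))) ∨ h ≠ j - 3 ∨ (d > 3*h - 9 ∧ 2*d = -7)
Before g := h + 5: ((1/4)*d + 2*h = j + 15 ∧ (¬(3*h ≠ 3*j + 18))) ∨ h ≠ j - 3 ∨ (d > 3*h - 9 ∧ 2*d = -7)
The weakest precondition is ((1/4)*d + 2*h = j + 15 ∧ (¬(3*h ≠ 3*j + 18))) ∨ h ≠ j - 3 ∨ (d > 3*h - 9 ∧ 2*d = -7).
Check whether (((1/4)*d = j + 21 ∧ (¬(3*j ≠ -27))) ∨ j ≠ 0 ∨ (d > -18 ∧ 2*d = -7)) ∧ h = -3 implies it.
Every state satisfying the precondition satisfies the weakest precondition: the implication holds.
Answer: valid


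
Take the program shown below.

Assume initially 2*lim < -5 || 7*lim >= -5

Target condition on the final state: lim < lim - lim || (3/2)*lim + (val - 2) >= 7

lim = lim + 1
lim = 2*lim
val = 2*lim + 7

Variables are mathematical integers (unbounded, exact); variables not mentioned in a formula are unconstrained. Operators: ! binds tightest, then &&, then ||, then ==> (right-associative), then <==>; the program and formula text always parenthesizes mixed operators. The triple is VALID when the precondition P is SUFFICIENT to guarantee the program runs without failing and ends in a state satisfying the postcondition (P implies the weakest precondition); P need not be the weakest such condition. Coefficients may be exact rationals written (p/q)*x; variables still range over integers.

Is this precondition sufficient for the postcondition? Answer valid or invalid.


Working backward. After the program, the postcondition lim < lim - lim || (3/2)*lim + (val - 2) >= 7 must hold; in canonical form it is lim < 0 || (3/2)*lim + val >= 9.
Before val := 2*lim + 7: lim < 0 || (7/2)*lim >= 2
Before lim := 2*lim: 2*lim < 0 || 7*lim >= 2
Before lim := lim + 1: 2*lim < -2 || 7*lim >= -5
The weakest precondition is 2*lim < -2 || 7*lim >= -5.
Check whether 2*lim < -5 || 7*lim >= -5 implies it.
Every state satisfying the precondition satisfies the weakest precondition: the implication holds.
Answer: valid


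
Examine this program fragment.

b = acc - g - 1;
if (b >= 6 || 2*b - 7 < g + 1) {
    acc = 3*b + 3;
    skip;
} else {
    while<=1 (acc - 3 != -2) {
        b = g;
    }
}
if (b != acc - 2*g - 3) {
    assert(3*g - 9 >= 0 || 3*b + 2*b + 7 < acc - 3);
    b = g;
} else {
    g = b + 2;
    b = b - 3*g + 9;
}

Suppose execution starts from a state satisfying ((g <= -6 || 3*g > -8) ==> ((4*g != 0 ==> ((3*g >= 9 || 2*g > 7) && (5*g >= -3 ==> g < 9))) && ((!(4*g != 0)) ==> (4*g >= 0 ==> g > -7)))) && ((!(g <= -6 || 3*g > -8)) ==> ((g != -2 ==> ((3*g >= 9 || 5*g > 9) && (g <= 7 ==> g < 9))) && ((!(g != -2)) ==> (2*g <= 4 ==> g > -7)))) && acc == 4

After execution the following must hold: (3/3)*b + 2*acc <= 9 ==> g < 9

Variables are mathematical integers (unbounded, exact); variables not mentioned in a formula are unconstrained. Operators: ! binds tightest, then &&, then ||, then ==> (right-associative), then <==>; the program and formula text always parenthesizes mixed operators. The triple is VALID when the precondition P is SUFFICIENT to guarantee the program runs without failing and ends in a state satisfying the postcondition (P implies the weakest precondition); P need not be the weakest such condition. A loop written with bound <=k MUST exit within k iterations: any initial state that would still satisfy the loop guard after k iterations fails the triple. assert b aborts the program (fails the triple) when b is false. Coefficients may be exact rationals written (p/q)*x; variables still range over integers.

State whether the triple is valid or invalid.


Working backward. After the program, the postcondition (3/3)*b + 2*acc <= 9 ==> g < 9 must hold; in canonical form it is 2*acc + b <= 9 ==> g < 9.
Then branch requires (3*g >= 9 || 5*b < acc - 10) && (2*acc + g <= 9 ==> g < 9); else branch requires 2*acc <= 2*b + 6 ==> b < 7.
Before the if: (b + 2*g != acc - 3 ==> ((3*g >= 9 || 5*b < acc - 10) && (2*acc + g <= 9 ==> g < 9))) && ((!(b + 2*g != acc - 3)) ==> (2*acc <= 2*b + 6 ==> b < 7))
Then branch requires (2*g != 2*b ==> ((3*g >= 9 || 2*b < -7) && (6*b + g <= 3 ==> g < 9))) && ((!(2*g != 2*b)) ==> (4*b <= 0 ==> b < 7)); else branch requires (acc != 1 ==> ((!(acc != 1)) && (3*g != acc - 3 ==> ((3*g >= 9 || 5*g < acc - 10) && (2*acc + g <= 9 ==> g < 9))) && ((!(3*g != acc - 3)) ==> (2*acc <= 2*g + 6 ==> g < 7)))) && ((!(acc != 1)) ==> ((b + 2*g != acc - 3 ==> ((3*g >= 9 || 5*b < acc - 10) && (2*acc + g <= 9 ==> g < 9))) && ((!(b + 2*g != acc - 3)) ==> (2*acc <= 2*b + 6 ==> b < 7)))).
Before the if: ((b >= 6 || 2*b < g + 8) ==> ((2*g != 2*b ==> ((3*g >= 9 || 2*b < -7) && (6*b + g <= 3 ==> g < 9))) && ((!(2*g != 2*b)) ==> (4*b <= 0 ==> b < 7)))) && ((!(b >= 6 || 2*b < g + 8)) ==> ((acc != 1 ==> ((!(acc != 1)) && (3*g != acc - 3 ==> ((3*g >= 9 || 5*g < acc - 10) && (2*acc + g <= 9 ==> g < 9))) && ((!(3*g != acc - 3)) ==> (2*acc <= 2*g + 6 ==> g < 7)))) && ((!(acc != 1)) ==> ((b + 2*g != acc - 3 ==> ((3*g >= 9 || 5*b < acc - 10) && (2*acc + g <= 9 ==> g < 9))) && ((!(b + 2*g != acc - 3)) ==> (2*acc <= 2*b + 6 ==> b < 7))))))
Before b := acc - g - 1: ((acc >= g + 7 || 2*acc < 3*g + 10) ==> ((4*g != 2*acc - 2 ==> ((3*g >= 9 || 2*acc < 2*g - 5) && (6*acc <= 5*g + 9 ==> g < 9))) && ((!(4*g != 2*acc - 2)) ==> (4*acc <= 4*g + 4 ==> acc < g + 8)))) && ((!(acc >= g + 7 || 2*acc < 3*g + 10)) ==> ((acc != 1 ==> ((!(acc != 1)) && (3*g != acc - 3 ==> ((3*g >= 9 || 5*g < acc - 10) && (2*acc + g <= 9 ==> g < 9))) && ((!(3*g != acc - 3)) ==> (2*acc <= 2*g + 6 ==> g < 7)))) && ((!(acc != 1)) ==> ((g != -2 ==> ((3*g >= 9 || 4*acc < 5*g - 5) && (2*acc + g <= 9 ==> g < 9))) && ((!(g != -2)) ==> (2*g <= 4 ==> acc < g + 8))))))
The weakest precondition is ((acc >= g + 7 || 2*acc < 3*g + 10) ==> ((4*g != 2*acc - 2 ==> ((3*g >= 9 || 2*acc < 2*g - 5) && (6*acc <= 5*g + 9 ==> g < 9))) && ((!(4*g != 2*acc - 2)) ==> (4*acc <= 4*g + 4 ==> acc < g + 8)))) && ((!(acc >= g + 7 || 2*acc < 3*g + 10)) ==> ((acc != 1 ==> ((!(acc != 1)) && (3*g != acc - 3 ==> ((3*g >= 9 || 5*g < acc - 10) && (2*acc + g <= 9 ==> g < 9))) && ((!(3*g != acc - 3)) ==> (2*acc <= 2*g + 6 ==> g < 7)))) && ((!(acc != 1)) ==> ((g != -2 ==> ((3*g >= 9 || 4*acc < 5*g - 5) && (2*acc + g <= 9 ==> g < 9))) && ((!(g != -2)) ==> (2*g <= 4 ==> acc < g + 8)))))).
Check whether ((g <= -6 || 3*g > -8) ==> ((4*g != 0 ==> ((3*g >= 9 || 2*g > 7) && (5*g >= -3 ==> g < 9))) && ((!(4*g != 0)) ==> (4*g >= 0 ==> g > -7)))) && ((!(g <= -6 || 3*g > -8)) ==> ((g != -2 ==> ((3*g >= 9 || 5*g > 9) && (g <= 7 ==> g < 9))) && ((!(g != -2)) ==> (2*g <= 4 ==> g > -7)))) && acc == 4 implies it.
Countermodel: at the initial state acc = 4, g = 0, the precondition holds but the weakest precondition fails.
Answer: invalid


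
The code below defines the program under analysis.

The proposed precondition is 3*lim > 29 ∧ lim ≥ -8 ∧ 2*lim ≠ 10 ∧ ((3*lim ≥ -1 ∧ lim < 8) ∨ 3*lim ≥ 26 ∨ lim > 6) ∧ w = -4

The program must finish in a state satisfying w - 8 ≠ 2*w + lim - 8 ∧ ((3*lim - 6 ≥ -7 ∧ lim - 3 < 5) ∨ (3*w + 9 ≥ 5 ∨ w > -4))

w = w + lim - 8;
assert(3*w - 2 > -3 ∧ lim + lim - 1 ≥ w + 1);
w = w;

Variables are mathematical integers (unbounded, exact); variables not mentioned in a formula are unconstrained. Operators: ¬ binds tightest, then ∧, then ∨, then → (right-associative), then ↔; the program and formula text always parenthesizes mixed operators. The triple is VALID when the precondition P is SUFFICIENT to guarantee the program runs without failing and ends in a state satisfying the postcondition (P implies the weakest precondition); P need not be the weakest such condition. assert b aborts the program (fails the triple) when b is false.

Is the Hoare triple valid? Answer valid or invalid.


Working backward. After the program, the postcondition w - 8 ≠ 2*w + lim - 8 ∧ ((3*lim - 6 ≥ -7 ∧ lim - 3 < 5) ∨ (3*w + 9 ≥ 5 ∨ w > -4)) must hold; in canonical form it is lim + w ≠ 0 ∧ ((3*lim ≥ -1 ∧ lim < 8) ∨ 3*w ≥ -4 ∨ w > -4).
Before w := w: lim + w ≠ 0 ∧ ((3*lim ≥ -1 ∧ lim < 8) ∨ 3*w ≥ -4 ∨ w > -4)
Before assert 3*w - 2 > -3 ∧ lim + lim - 1 ≥ w + 1: 3*w > -1 ∧ 2*lim ≥ w + 2 ∧ lim + w ≠ 0 ∧ ((3*lim ≥ -1 ∧ lim < 8) ∨ 3*w ≥ -4 ∨ w > -4)
Before w := w + lim - 8: 3*lim + 3*w > 23 ∧ lim ≥ w - 6 ∧ 2*lim + w ≠ 8 ∧ ((3*lim ≥ -1 ∧ lim < 8) ∨ 3*lim + 3*w ≥ 20 ∨ lim + w > 4)
The weakest precondition is 3*lim + 3*w > 23 ∧ lim ≥ w - 6 ∧ 2*lim + w ≠ 8 ∧ ((3*lim ≥ -1 ∧ lim < 8) ∨ 3*lim + 3*w ≥ 20 ∨ lim + w > 4).
Check whether 3*lim > 29 ∧ lim ≥ -8 ∧ 2*lim ≠ 10 ∧ ((3*lim ≥ -1 ∧ lim < 8) ∨ 3*lim ≥ 26 ∨ lim > 6) ∧ w = -4 implies it.
Countermodel: at the initial state lim = 10, w = -4, the precondition holds but the weakest precondition fails.
Answer: invalid


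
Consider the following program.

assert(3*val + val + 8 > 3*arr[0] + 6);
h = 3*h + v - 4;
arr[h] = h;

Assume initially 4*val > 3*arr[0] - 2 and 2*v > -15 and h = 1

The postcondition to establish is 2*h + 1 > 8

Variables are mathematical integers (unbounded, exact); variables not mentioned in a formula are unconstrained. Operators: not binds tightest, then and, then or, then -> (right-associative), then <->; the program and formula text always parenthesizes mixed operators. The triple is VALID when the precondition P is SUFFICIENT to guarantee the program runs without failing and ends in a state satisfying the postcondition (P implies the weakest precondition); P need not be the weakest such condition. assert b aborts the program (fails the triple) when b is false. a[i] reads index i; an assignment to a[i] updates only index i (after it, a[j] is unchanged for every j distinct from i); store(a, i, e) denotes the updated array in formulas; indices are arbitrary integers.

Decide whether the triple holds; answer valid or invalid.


Working backward. After the program, the postcondition 2*h + 1 > 8 must hold; in canonical form it is 2*h > 7.
Before arr[h] := h: 2*h > 7
Before h := 3*h + v - 4: 6*h + 2*v > 15
Before assert 3*val + val + 8 > 3*arr[0] + 6: 4*val > 3*arr[0] - 2 and 6*h + 2*v > 15
The weakest precondition is 4*val > 3*arr[0] - 2 and 6*h + 2*v > 15.
Check whether 4*val > 3*arr[0] - 2 and 2*v > -15 and h = 1 implies it.
Countermodel: at the initial state arr = {[0] = 0, elsewhere 0}, h = 1, v = 0, val = 0, the precondition holds but the weakest precondition fails.
Answer: invalid


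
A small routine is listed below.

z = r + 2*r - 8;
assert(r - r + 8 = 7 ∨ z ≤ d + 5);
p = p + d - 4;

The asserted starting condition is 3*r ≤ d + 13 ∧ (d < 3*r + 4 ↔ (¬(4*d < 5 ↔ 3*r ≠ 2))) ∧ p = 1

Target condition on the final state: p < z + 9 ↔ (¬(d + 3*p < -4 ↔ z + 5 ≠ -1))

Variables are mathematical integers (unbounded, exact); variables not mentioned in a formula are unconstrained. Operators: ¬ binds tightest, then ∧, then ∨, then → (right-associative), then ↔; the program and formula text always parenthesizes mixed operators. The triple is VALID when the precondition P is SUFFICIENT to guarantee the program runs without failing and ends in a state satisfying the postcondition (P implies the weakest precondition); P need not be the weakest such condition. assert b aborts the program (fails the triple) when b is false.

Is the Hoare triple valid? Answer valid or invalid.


Working backward. After the program, the postcondition p < z + 9 ↔ (¬(d + 3*p < -4 ↔ z + 5 ≠ -1)) must hold; in canonical form it is p < z + 9 ↔ (¬(d + 3*p < -4 ↔ z ≠ -6)).
Before p := p + d - 4: d + p < z + 13 ↔ (¬(4*d + 3*p < 8 ↔ z ≠ -6))
Before assert r - r + 8 = 7 ∨ z ≤ d + 5: z ≤ d + 5 ∧ (d + p < z + 13 ↔ (¬(4*d + 3*p < 8 ↔ z ≠ -6)))
Before z := r + 2*r - 8: 3*r ≤ d + 13 ∧ (d + p < 3*r + 5 ↔ (¬(4*d + 3*p < 8 ↔ 3*r ≠ 2)))
The weakest precondition is 3*r ≤ d + 13 ∧ (d + p < 3*r + 5 ↔ (¬(4*d + 3*p < 8 ↔ 3*r ≠ 2))).
Check whether 3*r ≤ d + 13 ∧ (d < 3*r + 4 ↔ (¬(4*d < 5 ↔ 3*r ≠ 2))) ∧ p = 1 implies it.
Every state satisfying the precondition satisfies the weakest precondition: the implication holds.
Answer: valid


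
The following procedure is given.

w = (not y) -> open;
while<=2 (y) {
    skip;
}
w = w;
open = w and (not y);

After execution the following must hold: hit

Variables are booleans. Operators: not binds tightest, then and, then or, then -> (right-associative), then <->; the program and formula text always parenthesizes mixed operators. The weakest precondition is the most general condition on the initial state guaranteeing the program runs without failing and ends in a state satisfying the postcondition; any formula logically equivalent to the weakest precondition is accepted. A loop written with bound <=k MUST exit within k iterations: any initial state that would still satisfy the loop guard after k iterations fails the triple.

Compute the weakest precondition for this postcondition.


Working backward. After the program, hit must hold.
Before open := w and (not y): hit
Before w := w: hit
Before the loop (bound <=2), unroll the exhaustion recursion (WP_0 = exit-now case; WP_j = one more guarded iteration, up to j = 2):
  WP_0: (not y) and hit
  WP_1: (y -> ((not y) and hit)) and ((not y) -> hit)
  WP_2: (y -> ((y -> ((not y) and hit)) and ((not y) -> hit))) and ((not y) -> hit)
So before the loop: (y -> ((y -> ((not y) and hit)) and ((not y) -> hit))) and ((not y) -> hit)
Before w := (not y) -> open: (y -> ((y -> ((not y) and hit)) and ((not y) -> hit))) and ((not y) -> hit)
Answer: WP = (y -> ((y -> ((not y) and hit)) and ((not y) -> hit))) and ((not y) -> hit)


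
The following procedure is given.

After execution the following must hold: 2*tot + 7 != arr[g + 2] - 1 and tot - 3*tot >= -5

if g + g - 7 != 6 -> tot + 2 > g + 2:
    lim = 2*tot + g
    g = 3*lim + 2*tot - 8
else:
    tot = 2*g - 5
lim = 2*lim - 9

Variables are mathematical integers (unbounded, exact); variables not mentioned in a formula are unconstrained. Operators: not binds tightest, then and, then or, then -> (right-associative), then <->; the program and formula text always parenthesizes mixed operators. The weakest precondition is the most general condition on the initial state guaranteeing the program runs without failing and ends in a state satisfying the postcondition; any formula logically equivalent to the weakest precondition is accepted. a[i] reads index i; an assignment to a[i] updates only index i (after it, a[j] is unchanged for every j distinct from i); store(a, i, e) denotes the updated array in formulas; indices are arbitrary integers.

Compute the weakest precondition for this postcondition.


Working backward. After the program, the postcondition 2*tot + 7 != arr[g + 2] - 1 and tot - 3*tot >= -5 must hold; in canonical form it is 2*tot != arr[g + 2] - 8 and 2*tot <= 5.
Before lim := 2*lim - 9: 2*tot != arr[g + 2] - 8 and 2*tot <= 5
Then branch requires 2*tot != arr[3*g + 8*tot - 6] - 8 and 2*tot <= 5; else branch requires 4*g != arr[g + 2] + 2 and 4*g <= 15.
Before the if: ((2*g != 13 -> tot > g) -> (2*tot != arr[3*g + 8*tot - 6] - 8 and 2*tot <= 5)) and ((not (2*g != 13 -> tot > g)) -> (4*g != arr[g + 2] + 2 and 4*g <= 15))
Answer: WP = ((2*g != 13 -> tot > g) -> (2*tot != arr[3*g + 8*tot - 6] - 8 and 2*tot <= 5)) and ((not (2*g != 13 -> tot > g)) -> (4*g != arr[g + 2] + 2 and 4*g <= 15))


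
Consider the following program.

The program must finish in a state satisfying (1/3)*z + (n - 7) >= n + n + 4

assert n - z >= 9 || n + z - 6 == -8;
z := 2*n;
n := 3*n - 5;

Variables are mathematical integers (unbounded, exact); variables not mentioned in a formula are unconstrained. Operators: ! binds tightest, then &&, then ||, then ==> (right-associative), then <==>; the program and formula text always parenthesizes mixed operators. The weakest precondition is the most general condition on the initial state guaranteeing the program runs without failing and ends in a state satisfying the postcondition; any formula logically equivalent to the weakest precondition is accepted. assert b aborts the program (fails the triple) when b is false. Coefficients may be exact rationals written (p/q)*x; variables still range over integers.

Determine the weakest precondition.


Working backward. After the program, the postcondition (1/3)*z + (n - 7) >= n + n + 4 must hold; in canonical form it is (1/3)*z >= n + 11.
Before n := 3*n - 5: (1/3)*z >= 3*n + 6
Before z := 2*n: (7/3)*n <= -6
Before assert n - z >= 9 || n + z - 6 == -8: (n >= z + 9 || n + z == -2) && (7/3)*n <= -6
Answer: WP = (n >= z + 9 || n + z == -2) && (7/3)*n <= -6


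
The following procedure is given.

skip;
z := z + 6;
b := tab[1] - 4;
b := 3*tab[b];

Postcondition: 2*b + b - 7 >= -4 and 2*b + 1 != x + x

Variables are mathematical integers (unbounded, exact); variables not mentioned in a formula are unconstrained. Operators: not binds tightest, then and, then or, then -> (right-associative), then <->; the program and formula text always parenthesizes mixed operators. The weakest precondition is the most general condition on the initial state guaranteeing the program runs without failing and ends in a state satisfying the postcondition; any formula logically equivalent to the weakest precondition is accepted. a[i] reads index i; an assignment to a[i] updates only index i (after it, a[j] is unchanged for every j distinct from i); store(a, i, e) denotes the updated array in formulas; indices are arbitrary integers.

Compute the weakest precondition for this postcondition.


Working backward. After the program, the postcondition 2*b + b - 7 >= -4 and 2*b + 1 != x + x must hold; in canonical form it is 3*b >= 3 and 2*b != 2*x - 1.
Before b := 3*tab[b]: 9*tab[b] >= 3 and 6*tab[b] != 2*x - 1
Before b := tab[1] - 4: 9*tab[tab[1] - 4] >= 3 and 6*tab[tab[1] - 4] != 2*x - 1
Before z := z + 6: 9*tab[tab[1] - 4] >= 3 and 6*tab[tab[1] - 4] != 2*x - 1
Before skip: 9*tab[tab[1] - 4] >= 3 and 6*tab[tab[1] - 4] != 2*x - 1
Answer: WP = 9*tab[tab[1] - 4] >= 3 and 6*tab[tab[1] - 4] != 2*x - 1


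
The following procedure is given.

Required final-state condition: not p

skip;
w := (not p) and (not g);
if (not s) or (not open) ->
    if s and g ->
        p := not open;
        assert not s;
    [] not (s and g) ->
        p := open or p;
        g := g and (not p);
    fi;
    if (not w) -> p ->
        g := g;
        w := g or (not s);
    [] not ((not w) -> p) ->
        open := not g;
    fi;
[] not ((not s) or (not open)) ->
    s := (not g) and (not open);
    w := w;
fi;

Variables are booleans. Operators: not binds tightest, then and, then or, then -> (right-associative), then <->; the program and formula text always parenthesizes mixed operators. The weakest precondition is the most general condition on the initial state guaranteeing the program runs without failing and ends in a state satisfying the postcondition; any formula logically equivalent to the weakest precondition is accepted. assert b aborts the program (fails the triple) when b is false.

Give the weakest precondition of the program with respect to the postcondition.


Working backward. After the program, not p must hold.
Then branch requires ((s and g) -> ((not s) and (((not w) -> (not open)) -> open) and ((not ((not w) -> (not open))) -> open))) and ((not (s and g)) -> ((((not w) -> (open or p)) -> (not (open or p))) and ((not ((not w) -> (open or p))) -> (not (open or p))))); else branch requires not p.
Before the if: (((not s) or (not open)) -> (((s and g) -> ((not s) and (((not w) -> (not open)) -> open) and ((not ((not w) -> (not open))) -> open))) and ((not (s and g)) -> ((((not w) -> (open or p)) -> (not (open or p))) and ((not ((not w) -> (open or p))) -> (not (open or p))))))) and ((not ((not s) or (not open))) -> (not p))
Before w := (not p) and (not g): (((not s) or (not open)) -> (((s and g) -> ((not s) and (((not ((not p) and (not g))) -> (not open)) -> open) and ((not ((not ((not p) and (not g))) -> (not open))) -> open))) and ((not (s and g)) -> ((((not ((not p) and (not g))) -> (open or p)) -> (not (open or p))) and ((not ((not ((not p) and (not g))) -> (open or p))) -> (not (open or p))))))) and ((not ((not s) or (not open))) -> (not p))
Before skip: (((not s) or (not open)) -> (((s and g) -> ((not s) and (((not ((not p) and (not g))) -> (not open)) -> open) and ((not ((not ((not p) and (not g))) -> (not open))) -> open))) and ((not (s and g)) -> ((((not ((not p) and (not g))) -> (open or p)) -> (not (open or p))) and ((not ((not ((not p) and (not g))) -> (open or p))) -> (not (open or p))))))) and ((not ((not s) or (not open))) -> (not p))
Answer: WP = (((not s) or (not open)) -> (((s and g) -> ((not s) and (((not ((not p) and (not g))) -> (not open)) -> open) and ((not ((not ((not p) and (not g))) -> (not open))) -> open))) and ((not (s and g)) -> ((((not ((not p) and (not g))) -> (open or p)) -> (not (open or p))) and ((not ((not ((not p) and (not g))) -> (open or p))) -> (not (open or p))))))) and ((not ((not s) or (not open))) -> (not p))


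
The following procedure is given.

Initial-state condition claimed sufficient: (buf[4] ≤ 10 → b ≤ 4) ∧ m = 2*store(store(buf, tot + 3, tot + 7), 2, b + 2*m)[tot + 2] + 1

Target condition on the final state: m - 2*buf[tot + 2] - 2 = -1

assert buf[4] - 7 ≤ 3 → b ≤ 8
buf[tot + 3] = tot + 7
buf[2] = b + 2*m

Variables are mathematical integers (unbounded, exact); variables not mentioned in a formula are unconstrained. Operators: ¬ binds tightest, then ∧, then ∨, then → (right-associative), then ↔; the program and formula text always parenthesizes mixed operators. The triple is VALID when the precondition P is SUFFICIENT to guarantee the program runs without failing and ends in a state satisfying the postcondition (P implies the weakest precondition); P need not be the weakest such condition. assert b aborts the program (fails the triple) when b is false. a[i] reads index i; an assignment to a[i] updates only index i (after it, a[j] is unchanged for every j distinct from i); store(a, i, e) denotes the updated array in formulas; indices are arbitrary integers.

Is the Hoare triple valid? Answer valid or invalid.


Working backward. After the program, the postcondition m - 2*buf[tot + 2] - 2 = -1 must hold; in canonical form it is m = 2*buf[tot + 2] + 1.
Before buf[2] := b + 2*m: m = 2*store(buf, 2, b + 2*m)[tot + 2] + 1
Before buf[tot + 3] := tot + 7: m = 2*store(store(buf, tot + 3, tot + 7), 2, b + 2*m)[tot + 2] + 1
Before assert buf[4] - 7 ≤ 3 → b ≤ 8: (buf[4] ≤ 10 → b ≤ 8) ∧ m = 2*store(store(buf, tot + 3, tot + 7), 2, b + 2*m)[tot + 2] + 1
The weakest precondition is (buf[4] ≤ 10 → b ≤ 8) ∧ m = 2*store(store(buf, tot + 3, tot + 7), 2, b + 2*m)[tot + 2] + 1.
Check whether (buf[4] ≤ 10 → b ≤ 4) ∧ m = 2*store(store(buf, tot + 3, tot + 7), 2, b + 2*m)[tot + 2] + 1 implies it.
Every state satisfying the precondition satisfies the weakest precondition: the implication holds.
Answer: valid


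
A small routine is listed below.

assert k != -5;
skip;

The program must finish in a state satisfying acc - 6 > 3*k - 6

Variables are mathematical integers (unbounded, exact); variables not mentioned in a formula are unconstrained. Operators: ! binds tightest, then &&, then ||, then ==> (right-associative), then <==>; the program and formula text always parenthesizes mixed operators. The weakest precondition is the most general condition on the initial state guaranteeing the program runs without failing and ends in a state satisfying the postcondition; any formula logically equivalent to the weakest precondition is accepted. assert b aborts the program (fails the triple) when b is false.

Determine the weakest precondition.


Working backward. After the program, the postcondition acc - 6 > 3*k - 6 must hold; in canonical form it is acc > 3*k.
Before skip: acc > 3*k
Before assert k != -5: k != -5 && acc > 3*k
Answer: WP = k != -5 && acc > 3*k


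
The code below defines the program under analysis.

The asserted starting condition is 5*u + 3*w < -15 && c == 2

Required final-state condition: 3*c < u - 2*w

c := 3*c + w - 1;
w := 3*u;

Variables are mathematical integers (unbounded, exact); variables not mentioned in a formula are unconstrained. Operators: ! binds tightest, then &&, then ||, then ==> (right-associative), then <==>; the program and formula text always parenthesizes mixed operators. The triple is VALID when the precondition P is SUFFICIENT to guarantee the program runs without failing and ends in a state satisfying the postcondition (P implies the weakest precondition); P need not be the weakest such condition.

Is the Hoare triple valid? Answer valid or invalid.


Working backward. After the program, the postcondition 3*c < u - 2*w must hold; in canonical form it is 3*c + 2*w < u.
Before w := 3*u: 3*c + 5*u < 0
Before c := 3*c + w - 1: 9*c + 5*u + 3*w < 3
The weakest precondition is 9*c + 5*u + 3*w < 3.
Check whether 5*u + 3*w < -15 && c == 2 implies it.
Every state satisfying the precondition satisfies the weakest precondition: the implication holds.
Answer: valid
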